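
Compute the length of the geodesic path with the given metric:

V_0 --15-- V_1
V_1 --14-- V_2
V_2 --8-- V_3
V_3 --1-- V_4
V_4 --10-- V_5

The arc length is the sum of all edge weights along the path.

Arc length = 15 + 14 + 8 + 1 + 10 = 48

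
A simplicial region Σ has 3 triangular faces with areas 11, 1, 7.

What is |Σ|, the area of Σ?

11 + 1 + 7 = 19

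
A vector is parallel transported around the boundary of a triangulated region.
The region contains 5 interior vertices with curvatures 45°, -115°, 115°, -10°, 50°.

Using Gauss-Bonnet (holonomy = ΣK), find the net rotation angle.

Holonomy = total enclosed curvature = 45° + (-115°) + 115° + (-10°) + 50° = 85°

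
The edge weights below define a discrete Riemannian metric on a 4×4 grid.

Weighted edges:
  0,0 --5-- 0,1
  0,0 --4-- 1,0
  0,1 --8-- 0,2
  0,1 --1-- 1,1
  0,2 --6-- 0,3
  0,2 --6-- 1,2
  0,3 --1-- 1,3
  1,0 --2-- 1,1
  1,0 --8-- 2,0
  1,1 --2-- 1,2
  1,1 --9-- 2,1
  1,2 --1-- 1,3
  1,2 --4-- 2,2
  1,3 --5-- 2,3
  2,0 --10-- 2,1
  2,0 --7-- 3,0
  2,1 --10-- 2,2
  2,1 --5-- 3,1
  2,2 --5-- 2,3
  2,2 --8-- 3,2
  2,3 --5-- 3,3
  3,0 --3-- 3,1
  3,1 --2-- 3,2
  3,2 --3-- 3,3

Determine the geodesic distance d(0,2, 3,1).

Shortest path: 0,2 → 1,2 → 2,2 → 3,2 → 3,1, total weight = 20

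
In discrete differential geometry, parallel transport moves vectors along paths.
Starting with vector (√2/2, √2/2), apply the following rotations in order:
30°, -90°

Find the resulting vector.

Total rotation: 30° + (-90°) = -60°. Final vector: (0.9659, -0.2588)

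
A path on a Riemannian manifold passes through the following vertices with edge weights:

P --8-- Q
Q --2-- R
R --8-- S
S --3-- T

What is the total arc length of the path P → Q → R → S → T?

Arc length = 8 + 2 + 8 + 3 = 21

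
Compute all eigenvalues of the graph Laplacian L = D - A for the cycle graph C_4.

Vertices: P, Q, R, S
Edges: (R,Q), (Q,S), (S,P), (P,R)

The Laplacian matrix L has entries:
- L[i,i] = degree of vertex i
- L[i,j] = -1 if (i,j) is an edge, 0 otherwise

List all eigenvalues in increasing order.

The cycle graph C_n has Laplacian eigenvalues λ_k = 2 − 2cos(2πk/n), k = 0, 1, …, n−1. Here n = 4:
k=0: 2 − 2cos(0) = 0.0; k=1: 2 − 2cos(π/2) = 2.0; k=2: 2 − 2cos(π) = 4.0; k=3: 2 − 2cos(3π/2) = 2.0.
Laplacian eigenvalues (increasing order): [0.0, 2.0, 2.0, 4.0]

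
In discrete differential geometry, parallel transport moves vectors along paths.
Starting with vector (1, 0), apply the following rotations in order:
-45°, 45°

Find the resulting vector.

Total rotation: (-45°) + 45° = 0°. Final vector: (1, 0)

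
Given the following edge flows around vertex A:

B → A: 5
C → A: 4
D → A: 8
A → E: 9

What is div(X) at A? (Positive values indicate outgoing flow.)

Divergence = sum of outgoing flows = (-5) + (-4) + (-8) + 9 = -8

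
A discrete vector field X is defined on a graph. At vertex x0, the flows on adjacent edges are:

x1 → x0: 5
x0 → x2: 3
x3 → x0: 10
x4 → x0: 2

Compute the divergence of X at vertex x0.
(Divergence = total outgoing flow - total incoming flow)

Divergence = sum of outgoing flows = (-5) + 3 + (-10) + (-2) = -14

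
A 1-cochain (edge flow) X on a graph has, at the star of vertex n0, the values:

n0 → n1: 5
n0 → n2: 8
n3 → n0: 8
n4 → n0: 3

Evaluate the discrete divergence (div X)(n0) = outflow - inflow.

Divergence = sum of outgoing flows = 5 + 8 + (-8) + (-3) = 2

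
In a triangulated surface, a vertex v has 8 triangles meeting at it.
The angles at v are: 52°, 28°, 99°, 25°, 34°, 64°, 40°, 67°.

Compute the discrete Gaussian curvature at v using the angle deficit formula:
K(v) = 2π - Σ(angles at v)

Sum of angles = 409°. K = 360° - 409° = -49° = -49π/180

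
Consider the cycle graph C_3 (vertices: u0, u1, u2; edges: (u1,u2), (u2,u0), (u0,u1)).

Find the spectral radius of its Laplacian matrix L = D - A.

The cycle graph C_n has Laplacian eigenvalues λ_k = 2 − 2cos(2πk/n), k = 0, 1, …, n−1. Here n = 3:
k=0: 2 − 2cos(0) = 0.0; k=1: 2 − 2cos(2π/3) = 3.0; k=2: 2 − 2cos(4π/3) = 3.0.
Laplacian eigenvalues: [0.0, 3.0, 3.0]. Largest eigenvalue (spectral radius) = 3.0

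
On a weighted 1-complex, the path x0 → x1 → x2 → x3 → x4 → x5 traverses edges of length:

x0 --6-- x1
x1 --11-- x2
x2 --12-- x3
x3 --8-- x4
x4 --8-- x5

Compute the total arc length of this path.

Arc length = 6 + 11 + 12 + 8 + 8 = 45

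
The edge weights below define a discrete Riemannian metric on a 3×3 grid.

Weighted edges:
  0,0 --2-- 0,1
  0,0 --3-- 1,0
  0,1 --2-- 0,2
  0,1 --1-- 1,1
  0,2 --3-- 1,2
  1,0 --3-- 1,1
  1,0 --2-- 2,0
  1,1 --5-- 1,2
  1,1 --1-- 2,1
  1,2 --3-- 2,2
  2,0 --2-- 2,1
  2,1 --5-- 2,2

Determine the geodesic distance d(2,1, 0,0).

Shortest path: 2,1 → 1,1 → 0,1 → 0,0, total weight = 4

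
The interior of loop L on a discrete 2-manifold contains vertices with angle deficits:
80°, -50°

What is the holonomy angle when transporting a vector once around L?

Holonomy = total enclosed curvature = 80° + (-50°) = 30°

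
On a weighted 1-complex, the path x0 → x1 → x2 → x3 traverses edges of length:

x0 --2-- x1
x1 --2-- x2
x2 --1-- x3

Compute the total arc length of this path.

Arc length = 2 + 2 + 1 = 5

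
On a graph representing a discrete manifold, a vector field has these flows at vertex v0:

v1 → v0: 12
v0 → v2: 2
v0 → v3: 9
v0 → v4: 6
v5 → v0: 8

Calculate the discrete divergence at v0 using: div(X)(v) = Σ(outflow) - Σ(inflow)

Divergence = sum of outgoing flows = (-12) + 2 + 9 + 6 + (-8) = -3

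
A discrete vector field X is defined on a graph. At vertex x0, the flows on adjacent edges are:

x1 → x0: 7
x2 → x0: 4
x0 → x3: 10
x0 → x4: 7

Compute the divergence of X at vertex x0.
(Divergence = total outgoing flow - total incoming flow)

Divergence = sum of outgoing flows = (-7) + (-4) + 10 + 7 = 6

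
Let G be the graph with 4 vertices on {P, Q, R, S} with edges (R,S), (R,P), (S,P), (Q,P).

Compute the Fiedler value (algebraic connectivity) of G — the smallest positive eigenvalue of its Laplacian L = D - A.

Degrees: deg(P) = 3, deg(Q) = 1, deg(R) = 2, deg(S) = 2.
L = D − A with rows/columns ordered (P, Q, R, S):
  [ 3, -1, -1, -1]
  [-1,  1,  0,  0]
  [-1,  0,  2, -1]
  [-1,  0, -1,  2]
Characteristic polynomial: det(λI − L) = λ(λ − 1)(λ − 3)(λ − 4).
Roots: λ = 0; (λ − 1) = 0 ⇒ λ = 1; (λ − 3) = 0 ⇒ λ = 3; (λ − 4) = 0 ⇒ λ = 4.
(Check: the roots sum (with multiplicity) to 8, matching trace L = Σdeg = 2·4 = 8.)
Laplacian eigenvalues: [0.0, 1.0, 3.0, 4.0]. Algebraic connectivity (smallest non-zero eigenvalue) = 1.0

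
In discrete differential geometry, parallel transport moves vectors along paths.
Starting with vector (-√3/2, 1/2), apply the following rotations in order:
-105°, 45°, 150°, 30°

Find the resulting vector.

Total rotation: (-105°) + 45° + 150° + 30° = 120°. Final vector: (0, -1)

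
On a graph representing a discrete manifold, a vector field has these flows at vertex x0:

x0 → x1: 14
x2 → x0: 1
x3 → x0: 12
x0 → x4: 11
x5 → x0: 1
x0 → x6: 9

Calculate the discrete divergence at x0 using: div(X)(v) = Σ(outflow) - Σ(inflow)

Divergence = sum of outgoing flows = 14 + (-1) + (-12) + 11 + (-1) + 9 = 20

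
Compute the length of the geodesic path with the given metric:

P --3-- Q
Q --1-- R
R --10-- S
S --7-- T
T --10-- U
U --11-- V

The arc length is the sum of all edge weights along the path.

Arc length = 3 + 1 + 10 + 7 + 10 + 11 = 42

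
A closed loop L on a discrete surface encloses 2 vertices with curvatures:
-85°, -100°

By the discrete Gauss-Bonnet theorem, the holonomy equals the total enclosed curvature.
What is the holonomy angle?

Holonomy = total enclosed curvature = (-85°) + (-100°) = -185°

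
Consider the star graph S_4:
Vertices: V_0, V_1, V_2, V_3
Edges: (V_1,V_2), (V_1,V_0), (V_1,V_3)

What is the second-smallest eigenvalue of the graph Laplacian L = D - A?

The star S_4 is the complete bipartite graph K_{1,3} (one hub of degree 3, 3 leaves of degree 1). The Laplacian spectrum of K_{p,q} is 0, p (multiplicity q−1), q (multiplicity p−1), p+q. With p = 1, q = 3: 0 once, 1 with multiplicity 2, and 4 once. (Check: trace L = sum of degrees = 6 = 2·1 + 4.)
Laplacian eigenvalues: [0.0, 1.0, 1.0, 4.0]. Algebraic connectivity (smallest non-zero eigenvalue) = 1.0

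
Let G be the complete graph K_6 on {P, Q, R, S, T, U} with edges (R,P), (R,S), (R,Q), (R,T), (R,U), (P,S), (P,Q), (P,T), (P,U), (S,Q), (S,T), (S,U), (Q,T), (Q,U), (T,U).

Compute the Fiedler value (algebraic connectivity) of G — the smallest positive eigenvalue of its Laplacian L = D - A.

For the complete graph K_n, L = nI − J (J = all-ones matrix). J has eigenvalues n (once, eigenvector 𝟙) and 0 (multiplicity n−1), so L has eigenvalues 0 (once) and n (multiplicity n−1). Here n = 6: eigenvalue 0 once and 6 with multiplicity 5.
Laplacian eigenvalues: [0.0, 6.0, 6.0, 6.0, 6.0, 6.0]. Algebraic connectivity (smallest non-zero eigenvalue) = 6.0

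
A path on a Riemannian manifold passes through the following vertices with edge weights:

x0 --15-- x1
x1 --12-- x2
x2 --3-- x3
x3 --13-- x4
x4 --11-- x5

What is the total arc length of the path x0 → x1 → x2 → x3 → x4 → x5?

Arc length = 15 + 12 + 3 + 13 + 11 = 54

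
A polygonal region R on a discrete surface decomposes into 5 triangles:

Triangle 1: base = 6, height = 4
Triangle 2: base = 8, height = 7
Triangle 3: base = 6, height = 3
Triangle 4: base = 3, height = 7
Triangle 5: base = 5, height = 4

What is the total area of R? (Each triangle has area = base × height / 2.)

(1/2)×6×4 + (1/2)×8×7 + (1/2)×6×3 + (1/2)×3×7 + (1/2)×5×4 = 69.5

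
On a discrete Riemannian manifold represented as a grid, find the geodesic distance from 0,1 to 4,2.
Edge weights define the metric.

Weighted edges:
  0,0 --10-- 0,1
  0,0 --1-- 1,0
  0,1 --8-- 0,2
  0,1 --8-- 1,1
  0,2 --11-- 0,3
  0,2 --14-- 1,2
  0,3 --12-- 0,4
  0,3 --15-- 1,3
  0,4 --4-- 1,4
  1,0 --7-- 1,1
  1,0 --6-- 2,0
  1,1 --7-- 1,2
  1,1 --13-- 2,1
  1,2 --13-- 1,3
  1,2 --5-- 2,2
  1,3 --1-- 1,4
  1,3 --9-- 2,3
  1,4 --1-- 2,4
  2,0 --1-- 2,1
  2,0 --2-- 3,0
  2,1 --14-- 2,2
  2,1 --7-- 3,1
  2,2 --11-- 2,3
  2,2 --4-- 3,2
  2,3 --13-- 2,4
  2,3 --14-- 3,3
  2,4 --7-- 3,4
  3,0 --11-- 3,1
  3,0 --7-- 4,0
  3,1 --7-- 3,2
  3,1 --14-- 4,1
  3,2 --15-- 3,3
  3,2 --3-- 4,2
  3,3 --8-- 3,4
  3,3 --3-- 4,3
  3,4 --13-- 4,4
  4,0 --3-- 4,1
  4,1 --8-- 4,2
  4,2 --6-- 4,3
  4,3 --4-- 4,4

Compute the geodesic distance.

Shortest path: 0,1 → 1,1 → 1,2 → 2,2 → 3,2 → 4,2, total weight = 27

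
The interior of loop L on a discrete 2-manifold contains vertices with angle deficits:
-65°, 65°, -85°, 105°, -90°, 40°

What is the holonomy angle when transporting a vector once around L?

Holonomy = total enclosed curvature = (-65°) + 65° + (-85°) + 105° + (-90°) + 40° = -30°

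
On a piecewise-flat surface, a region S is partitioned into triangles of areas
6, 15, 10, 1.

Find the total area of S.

6 + 15 + 10 + 1 = 32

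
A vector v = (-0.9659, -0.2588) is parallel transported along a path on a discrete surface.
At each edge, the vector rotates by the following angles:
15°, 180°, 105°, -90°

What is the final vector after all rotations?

Total rotation: 15° + 180° + 105° + (-90°) = 210° ≡ -150° (mod 360°). Final vector: (0.7071, 0.7071)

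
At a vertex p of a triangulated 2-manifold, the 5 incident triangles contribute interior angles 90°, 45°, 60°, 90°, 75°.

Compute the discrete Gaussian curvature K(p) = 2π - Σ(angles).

Sum of angles = 360°. K = 360° - 360° = 0° = 0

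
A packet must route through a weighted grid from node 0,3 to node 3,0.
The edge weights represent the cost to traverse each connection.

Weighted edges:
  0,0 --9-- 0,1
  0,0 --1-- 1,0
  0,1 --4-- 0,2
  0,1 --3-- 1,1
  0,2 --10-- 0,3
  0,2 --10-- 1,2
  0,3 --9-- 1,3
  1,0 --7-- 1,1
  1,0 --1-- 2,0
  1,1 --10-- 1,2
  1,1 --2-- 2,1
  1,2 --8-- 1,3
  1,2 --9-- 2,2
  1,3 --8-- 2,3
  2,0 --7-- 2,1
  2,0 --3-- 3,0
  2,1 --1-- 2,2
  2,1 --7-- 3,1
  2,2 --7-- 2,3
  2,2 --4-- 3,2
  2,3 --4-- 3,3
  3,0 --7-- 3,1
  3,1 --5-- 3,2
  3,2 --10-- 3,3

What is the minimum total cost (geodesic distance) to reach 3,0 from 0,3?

Shortest path: 0,3 → 0,2 → 0,1 → 1,1 → 1,0 → 2,0 → 3,0, total weight = 28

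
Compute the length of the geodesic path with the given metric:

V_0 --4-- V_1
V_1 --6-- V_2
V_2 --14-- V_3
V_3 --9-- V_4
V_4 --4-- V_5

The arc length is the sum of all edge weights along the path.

Arc length = 4 + 6 + 14 + 9 + 4 = 37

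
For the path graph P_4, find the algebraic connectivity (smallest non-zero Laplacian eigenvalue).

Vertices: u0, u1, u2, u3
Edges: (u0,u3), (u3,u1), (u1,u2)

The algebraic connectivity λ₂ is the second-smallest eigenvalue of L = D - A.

The path graph P_n has Laplacian eigenvalues λ_k = 2 − 2cos(kπ/n), k = 0, 1, …, n−1. Here n = 4:
k=0: 2 − 2cos(0) = 0.0; k=1: 2 − 2cos(π/4) = 0.5858; k=2: 2 − 2cos(π/2) = 2.0; k=3: 2 − 2cos(3π/4) = 3.4142.
Laplacian eigenvalues: [0.0, 0.5858, 2.0, 3.4142]. Algebraic connectivity (smallest non-zero eigenvalue) = 0.5858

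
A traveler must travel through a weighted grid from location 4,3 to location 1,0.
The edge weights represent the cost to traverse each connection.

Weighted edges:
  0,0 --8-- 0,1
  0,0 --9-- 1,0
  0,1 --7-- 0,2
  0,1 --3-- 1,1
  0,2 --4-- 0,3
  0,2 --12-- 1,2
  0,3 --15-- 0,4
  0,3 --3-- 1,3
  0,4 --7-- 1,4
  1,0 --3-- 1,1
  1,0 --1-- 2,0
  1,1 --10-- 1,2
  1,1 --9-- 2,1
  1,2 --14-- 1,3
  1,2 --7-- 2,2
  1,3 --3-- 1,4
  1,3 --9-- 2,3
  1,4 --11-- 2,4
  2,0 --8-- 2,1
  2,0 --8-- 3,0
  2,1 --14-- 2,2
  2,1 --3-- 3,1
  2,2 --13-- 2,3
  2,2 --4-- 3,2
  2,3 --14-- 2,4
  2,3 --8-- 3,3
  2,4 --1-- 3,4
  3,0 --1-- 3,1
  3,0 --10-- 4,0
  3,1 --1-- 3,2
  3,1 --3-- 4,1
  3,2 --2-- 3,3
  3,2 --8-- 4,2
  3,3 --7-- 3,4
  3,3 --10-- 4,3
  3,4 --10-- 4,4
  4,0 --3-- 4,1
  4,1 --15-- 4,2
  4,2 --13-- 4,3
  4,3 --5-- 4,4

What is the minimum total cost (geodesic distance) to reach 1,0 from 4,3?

Shortest path: 4,3 → 3,3 → 3,2 → 3,1 → 3,0 → 2,0 → 1,0, total weight = 23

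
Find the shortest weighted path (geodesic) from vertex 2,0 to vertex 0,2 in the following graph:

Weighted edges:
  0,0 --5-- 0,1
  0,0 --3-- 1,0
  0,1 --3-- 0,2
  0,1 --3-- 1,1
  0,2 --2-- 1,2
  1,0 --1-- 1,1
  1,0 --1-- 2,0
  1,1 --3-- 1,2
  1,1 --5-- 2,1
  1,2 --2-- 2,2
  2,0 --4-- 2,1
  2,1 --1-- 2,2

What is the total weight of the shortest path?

Shortest path: 2,0 → 1,0 → 1,1 → 1,2 → 0,2, total weight = 7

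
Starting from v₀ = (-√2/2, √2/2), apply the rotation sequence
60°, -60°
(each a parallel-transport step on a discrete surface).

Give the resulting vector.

Total rotation: 60° + (-60°) = 0°. Final vector: (-0.7071, 0.7071)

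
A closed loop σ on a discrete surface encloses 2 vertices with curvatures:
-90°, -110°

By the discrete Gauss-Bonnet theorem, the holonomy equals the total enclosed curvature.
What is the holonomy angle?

Holonomy = total enclosed curvature = (-90°) + (-110°) = -200°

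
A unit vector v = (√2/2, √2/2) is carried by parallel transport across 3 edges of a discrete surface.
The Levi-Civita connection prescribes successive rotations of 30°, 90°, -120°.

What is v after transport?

Total rotation: 30° + 90° + (-120°) = 0°. Final vector: (0.7071, 0.7071)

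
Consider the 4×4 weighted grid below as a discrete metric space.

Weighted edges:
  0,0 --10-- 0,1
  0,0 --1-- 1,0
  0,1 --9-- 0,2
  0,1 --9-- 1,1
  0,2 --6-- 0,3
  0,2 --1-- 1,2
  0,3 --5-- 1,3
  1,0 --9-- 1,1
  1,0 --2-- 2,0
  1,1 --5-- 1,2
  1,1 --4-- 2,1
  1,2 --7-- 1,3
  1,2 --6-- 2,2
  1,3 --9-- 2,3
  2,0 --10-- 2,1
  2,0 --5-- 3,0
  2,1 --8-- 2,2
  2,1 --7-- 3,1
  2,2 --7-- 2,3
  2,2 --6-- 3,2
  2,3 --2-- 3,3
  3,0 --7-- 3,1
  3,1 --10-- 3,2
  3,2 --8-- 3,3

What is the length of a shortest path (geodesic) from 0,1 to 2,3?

Shortest path: 0,1 → 0,2 → 1,2 → 2,2 → 2,3, total weight = 23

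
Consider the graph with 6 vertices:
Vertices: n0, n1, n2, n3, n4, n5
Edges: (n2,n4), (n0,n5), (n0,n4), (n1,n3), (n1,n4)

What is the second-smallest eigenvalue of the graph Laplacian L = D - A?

Degrees: deg(n0) = 2, deg(n1) = 2, deg(n2) = 1, deg(n3) = 1, deg(n4) = 3, deg(n5) = 1.
L = D − A with rows/columns ordered (n0, n1, n2, n3, n4, n5):
  [ 2,  0,  0,  0, -1, -1]
  [ 0,  2,  0, -1, -1,  0]
  [ 0,  0,  1,  0, -1,  0]
  [ 0, -1,  0,  1,  0,  0]
  [-1, -1, -1,  0,  3,  0]
  [-1,  0,  0,  0,  0,  1]
Characteristic polynomial: det(λI − L) = λ(λ² − 3λ + 1)(λ² − 5λ + 3)(λ − 2).
Roots: λ = 0; (λ² − 3λ + 1) = 0 ⇒ λ = (3 ± √5)/2 ≈ 0.382, 2.618; (λ² − 5λ + 3) = 0 ⇒ λ = (5 ± √13)/2 ≈ 0.6972, 4.3028; (λ − 2) = 0 ⇒ λ = 2.
(Check: the roots sum (with multiplicity) to 10, matching trace L = Σdeg = 2·5 = 10.)
Laplacian eigenvalues: [0.0, 0.382, 0.6972, 2.0, 2.618, 4.3028]. Algebraic connectivity (smallest non-zero eigenvalue) = 0.382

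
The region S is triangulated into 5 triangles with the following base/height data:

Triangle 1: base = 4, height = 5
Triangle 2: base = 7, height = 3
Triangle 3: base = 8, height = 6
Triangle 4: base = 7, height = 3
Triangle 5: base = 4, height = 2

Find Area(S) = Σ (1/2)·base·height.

(1/2)×4×5 + (1/2)×7×3 + (1/2)×8×6 + (1/2)×7×3 + (1/2)×4×2 = 59.0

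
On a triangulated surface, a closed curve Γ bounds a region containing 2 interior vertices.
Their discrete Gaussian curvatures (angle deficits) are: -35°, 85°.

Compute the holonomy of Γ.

Holonomy = total enclosed curvature = (-35°) + 85° = 50°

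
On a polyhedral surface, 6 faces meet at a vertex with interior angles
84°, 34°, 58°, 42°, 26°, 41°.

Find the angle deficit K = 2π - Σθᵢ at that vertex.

Sum of angles = 285°. K = 360° - 285° = 75° = 5π/12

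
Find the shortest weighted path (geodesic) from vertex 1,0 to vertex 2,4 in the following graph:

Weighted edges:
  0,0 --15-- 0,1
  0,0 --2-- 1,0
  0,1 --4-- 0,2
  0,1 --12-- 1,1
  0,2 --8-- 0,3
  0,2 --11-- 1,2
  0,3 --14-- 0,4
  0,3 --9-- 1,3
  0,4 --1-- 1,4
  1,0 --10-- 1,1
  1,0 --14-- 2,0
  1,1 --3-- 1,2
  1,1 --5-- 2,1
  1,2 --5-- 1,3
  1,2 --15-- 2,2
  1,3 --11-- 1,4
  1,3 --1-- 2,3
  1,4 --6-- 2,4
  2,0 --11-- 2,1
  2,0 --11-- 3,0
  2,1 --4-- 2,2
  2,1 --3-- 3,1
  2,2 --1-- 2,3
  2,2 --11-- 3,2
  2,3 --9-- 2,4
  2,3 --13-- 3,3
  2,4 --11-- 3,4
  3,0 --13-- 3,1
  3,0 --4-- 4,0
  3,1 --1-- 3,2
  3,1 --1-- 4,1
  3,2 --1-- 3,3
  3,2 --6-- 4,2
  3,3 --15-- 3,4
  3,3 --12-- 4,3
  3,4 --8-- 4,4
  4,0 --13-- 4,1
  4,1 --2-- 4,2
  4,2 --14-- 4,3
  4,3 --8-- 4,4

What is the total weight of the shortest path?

Shortest path: 1,0 → 1,1 → 1,2 → 1,3 → 2,3 → 2,4, total weight = 28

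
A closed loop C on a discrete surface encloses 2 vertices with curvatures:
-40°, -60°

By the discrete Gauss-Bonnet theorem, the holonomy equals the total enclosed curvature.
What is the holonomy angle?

Holonomy = total enclosed curvature = (-40°) + (-60°) = -100°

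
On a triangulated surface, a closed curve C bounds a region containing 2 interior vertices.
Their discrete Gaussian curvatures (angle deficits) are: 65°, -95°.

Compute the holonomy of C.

Holonomy = total enclosed curvature = 65° + (-95°) = -30°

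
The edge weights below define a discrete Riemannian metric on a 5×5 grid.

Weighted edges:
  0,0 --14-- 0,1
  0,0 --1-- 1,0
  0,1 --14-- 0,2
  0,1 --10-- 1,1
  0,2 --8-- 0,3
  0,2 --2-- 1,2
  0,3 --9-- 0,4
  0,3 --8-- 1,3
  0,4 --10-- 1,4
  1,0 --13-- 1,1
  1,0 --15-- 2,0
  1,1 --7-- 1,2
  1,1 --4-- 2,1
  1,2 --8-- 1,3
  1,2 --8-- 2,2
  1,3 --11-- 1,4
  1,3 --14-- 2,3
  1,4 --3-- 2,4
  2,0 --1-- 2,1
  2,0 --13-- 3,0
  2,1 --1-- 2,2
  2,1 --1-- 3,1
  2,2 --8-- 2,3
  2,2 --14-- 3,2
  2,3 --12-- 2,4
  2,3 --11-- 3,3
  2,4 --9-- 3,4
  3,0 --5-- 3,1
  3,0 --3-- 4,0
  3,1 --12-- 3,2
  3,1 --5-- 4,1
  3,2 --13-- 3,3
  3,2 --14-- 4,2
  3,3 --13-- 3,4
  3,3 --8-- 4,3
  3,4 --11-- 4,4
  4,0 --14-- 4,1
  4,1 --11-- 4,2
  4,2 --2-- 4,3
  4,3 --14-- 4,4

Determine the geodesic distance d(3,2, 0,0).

Shortest path: 3,2 → 3,1 → 2,1 → 2,0 → 1,0 → 0,0, total weight = 30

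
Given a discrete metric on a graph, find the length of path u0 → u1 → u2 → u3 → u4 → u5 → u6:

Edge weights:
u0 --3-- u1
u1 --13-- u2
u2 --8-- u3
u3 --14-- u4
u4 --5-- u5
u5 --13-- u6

Arc length = 3 + 13 + 8 + 14 + 5 + 13 = 56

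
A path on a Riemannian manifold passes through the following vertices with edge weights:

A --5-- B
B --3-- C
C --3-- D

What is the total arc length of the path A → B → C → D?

Arc length = 5 + 3 + 3 = 11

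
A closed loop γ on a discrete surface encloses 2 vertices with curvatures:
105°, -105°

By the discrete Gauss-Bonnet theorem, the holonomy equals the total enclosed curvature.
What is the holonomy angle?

Holonomy = total enclosed curvature = 105° + (-105°) = 0°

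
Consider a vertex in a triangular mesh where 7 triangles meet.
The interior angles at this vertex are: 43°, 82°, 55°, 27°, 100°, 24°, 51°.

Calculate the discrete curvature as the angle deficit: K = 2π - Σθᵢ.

Sum of angles = 382°. K = 360° - 382° = -22° = -11π/90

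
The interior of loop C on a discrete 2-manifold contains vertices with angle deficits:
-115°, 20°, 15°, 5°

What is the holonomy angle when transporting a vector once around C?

Holonomy = total enclosed curvature = (-115°) + 20° + 15° + 5° = -75°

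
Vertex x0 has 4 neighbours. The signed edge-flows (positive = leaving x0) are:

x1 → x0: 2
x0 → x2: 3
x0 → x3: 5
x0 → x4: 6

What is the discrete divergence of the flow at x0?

Divergence = sum of outgoing flows = (-2) + 3 + 5 + 6 = 12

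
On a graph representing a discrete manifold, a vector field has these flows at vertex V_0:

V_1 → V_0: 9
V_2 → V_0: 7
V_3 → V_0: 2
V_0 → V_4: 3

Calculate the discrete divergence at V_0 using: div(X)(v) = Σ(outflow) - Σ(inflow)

Divergence = sum of outgoing flows = (-9) + (-7) + (-2) + 3 = -15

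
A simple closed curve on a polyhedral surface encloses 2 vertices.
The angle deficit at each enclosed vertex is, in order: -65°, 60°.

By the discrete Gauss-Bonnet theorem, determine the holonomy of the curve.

Holonomy = total enclosed curvature = (-65°) + 60° = -5°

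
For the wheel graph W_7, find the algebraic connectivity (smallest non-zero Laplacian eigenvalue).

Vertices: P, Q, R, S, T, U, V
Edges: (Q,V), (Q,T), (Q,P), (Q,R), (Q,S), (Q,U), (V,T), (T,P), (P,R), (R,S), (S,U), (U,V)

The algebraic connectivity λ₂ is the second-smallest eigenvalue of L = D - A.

The wheel W_7 is the join K_1 ∨ C_6 (a hub joined to every vertex of a cycle of length 6). For a join G ∨ H (G on p vertices, H on q vertices) the Laplacian spectrum is 0, p+q, the eigenvalues of L(G) other than one 0 each shifted by +q, and the eigenvalues of L(H) other than one 0 each shifted by +p. With G = K_1 (p = 1, nothing left after dropping its 0) and H = C_6 (q = 6, eigenvalues 2 − 2cos(2πk/6), k = 0, …, 5; drop k = 0), the spectrum of W_7 is 0, 7, and 1 + (2 − 2cos(2πk/6)) = 3 − 2cos(2πk/6) for k = 1, …, 5:
k=1: 3 − 2cos(π/3) = 2.0; k=2: 3 − 2cos(2π/3) = 4.0; k=3: 3 − 2cos(π) = 5.0; k=4: 3 − 2cos(4π/3) = 4.0; k=5: 3 − 2cos(5π/3) = 2.0.
Laplacian eigenvalues: [0.0, 2.0, 2.0, 4.0, 4.0, 5.0, 7.0]. Algebraic connectivity (smallest non-zero eigenvalue) = 2.0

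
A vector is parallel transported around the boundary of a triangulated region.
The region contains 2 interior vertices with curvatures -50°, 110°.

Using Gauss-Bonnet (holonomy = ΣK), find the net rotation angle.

Holonomy = total enclosed curvature = (-50°) + 110° = 60°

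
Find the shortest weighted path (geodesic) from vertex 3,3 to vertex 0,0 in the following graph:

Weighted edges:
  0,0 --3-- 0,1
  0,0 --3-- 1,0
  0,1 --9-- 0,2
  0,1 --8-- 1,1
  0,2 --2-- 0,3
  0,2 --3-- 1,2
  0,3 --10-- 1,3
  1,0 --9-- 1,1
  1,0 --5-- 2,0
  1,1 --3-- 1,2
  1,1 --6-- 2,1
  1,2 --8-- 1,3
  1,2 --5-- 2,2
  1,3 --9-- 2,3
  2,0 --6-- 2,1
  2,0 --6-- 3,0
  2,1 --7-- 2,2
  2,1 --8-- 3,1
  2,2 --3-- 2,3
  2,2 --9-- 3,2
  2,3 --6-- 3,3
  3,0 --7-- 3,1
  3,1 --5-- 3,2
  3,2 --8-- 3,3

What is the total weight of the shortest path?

Shortest path: 3,3 → 2,3 → 2,2 → 1,2 → 1,1 → 0,1 → 0,0, total weight = 28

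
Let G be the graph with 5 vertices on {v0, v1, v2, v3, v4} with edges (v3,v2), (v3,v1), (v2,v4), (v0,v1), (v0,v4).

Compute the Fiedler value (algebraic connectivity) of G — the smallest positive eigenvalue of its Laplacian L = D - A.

Degrees: deg(v0) = 2, deg(v1) = 2, deg(v2) = 2, deg(v3) = 2, deg(v4) = 2.
L = D − A with rows/columns ordered (v0, v1, v2, v3, v4):
  [ 2, -1,  0,  0, -1]
  [-1,  2,  0, -1,  0]
  [ 0,  0,  2, -1, -1]
  [ 0, -1, -1,  2,  0]
  [-1,  0, -1,  0,  2]
Characteristic polynomial: det(λI − L) = λ(λ² − 5λ + 5)².
Roots: λ = 0; (λ² − 5λ + 5) = 0 ⇒ λ = (5 ± √5)/2 ≈ 1.382, 3.618 (multiplicity 2).
(Check: the roots sum (with multiplicity) to 10, matching trace L = Σdeg = 2·5 = 10.)
Laplacian eigenvalues: [0.0, 1.382, 1.382, 3.618, 3.618]. Algebraic connectivity (smallest non-zero eigenvalue) = 1.382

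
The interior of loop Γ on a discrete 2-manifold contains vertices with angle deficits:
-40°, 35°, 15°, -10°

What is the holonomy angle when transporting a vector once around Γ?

Holonomy = total enclosed curvature = (-40°) + 35° + 15° + (-10°) = 0°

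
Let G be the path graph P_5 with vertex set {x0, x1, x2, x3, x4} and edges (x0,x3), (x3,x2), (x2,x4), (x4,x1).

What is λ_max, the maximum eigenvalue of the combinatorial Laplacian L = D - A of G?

The path graph P_n has Laplacian eigenvalues λ_k = 2 − 2cos(kπ/n), k = 0, 1, …, n−1. Here n = 5:
k=0: 2 − 2cos(0) = 0.0; k=1: 2 − 2cos(π/5) = 0.382; k=2: 2 − 2cos(2π/5) = 1.382; k=3: 2 − 2cos(3π/5) = 2.618; k=4: 2 − 2cos(4π/5) = 3.618.
Laplacian eigenvalues: [0.0, 0.382, 1.382, 2.618, 3.618]. Largest eigenvalue (spectral radius) = 3.618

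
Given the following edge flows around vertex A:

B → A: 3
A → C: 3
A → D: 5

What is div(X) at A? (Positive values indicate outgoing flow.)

Divergence = sum of outgoing flows = (-3) + 3 + 5 = 5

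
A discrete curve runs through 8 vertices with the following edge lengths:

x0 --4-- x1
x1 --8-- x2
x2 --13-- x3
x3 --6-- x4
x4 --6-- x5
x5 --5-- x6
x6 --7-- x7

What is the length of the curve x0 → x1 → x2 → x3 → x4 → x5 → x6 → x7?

Arc length = 4 + 8 + 13 + 6 + 6 + 5 + 7 = 49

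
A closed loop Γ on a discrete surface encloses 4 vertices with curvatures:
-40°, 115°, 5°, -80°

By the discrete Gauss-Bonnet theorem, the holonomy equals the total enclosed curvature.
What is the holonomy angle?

Holonomy = total enclosed curvature = (-40°) + 115° + 5° + (-80°) = 0°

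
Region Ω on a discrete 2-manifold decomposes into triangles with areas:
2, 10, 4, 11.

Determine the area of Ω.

2 + 10 + 4 + 11 = 27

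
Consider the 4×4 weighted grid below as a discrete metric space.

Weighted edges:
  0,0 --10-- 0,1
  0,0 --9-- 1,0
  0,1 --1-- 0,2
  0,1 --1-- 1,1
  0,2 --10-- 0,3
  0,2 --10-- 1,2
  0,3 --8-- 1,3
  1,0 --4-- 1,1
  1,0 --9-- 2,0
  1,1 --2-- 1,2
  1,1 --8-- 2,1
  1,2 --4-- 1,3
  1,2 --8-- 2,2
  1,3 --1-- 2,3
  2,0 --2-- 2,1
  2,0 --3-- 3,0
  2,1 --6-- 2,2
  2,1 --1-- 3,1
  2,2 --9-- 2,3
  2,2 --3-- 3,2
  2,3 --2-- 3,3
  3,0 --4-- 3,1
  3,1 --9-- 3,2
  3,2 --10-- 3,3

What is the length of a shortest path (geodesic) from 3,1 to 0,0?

Shortest path: 3,1 → 2,1 → 1,1 → 0,1 → 0,0, total weight = 20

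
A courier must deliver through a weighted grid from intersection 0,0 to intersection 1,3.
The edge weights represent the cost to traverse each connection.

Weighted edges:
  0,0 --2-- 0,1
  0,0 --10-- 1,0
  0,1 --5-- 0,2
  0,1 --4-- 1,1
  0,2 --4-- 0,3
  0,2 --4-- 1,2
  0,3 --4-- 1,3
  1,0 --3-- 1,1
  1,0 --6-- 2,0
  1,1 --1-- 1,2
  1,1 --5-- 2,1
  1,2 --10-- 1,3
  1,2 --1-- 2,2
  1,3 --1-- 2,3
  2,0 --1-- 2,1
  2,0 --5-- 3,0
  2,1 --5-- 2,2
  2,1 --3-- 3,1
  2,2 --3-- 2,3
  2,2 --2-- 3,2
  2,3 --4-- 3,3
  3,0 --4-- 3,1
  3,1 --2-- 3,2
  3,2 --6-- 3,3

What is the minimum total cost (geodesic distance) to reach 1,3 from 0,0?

Shortest path: 0,0 → 0,1 → 1,1 → 1,2 → 2,2 → 2,3 → 1,3, total weight = 12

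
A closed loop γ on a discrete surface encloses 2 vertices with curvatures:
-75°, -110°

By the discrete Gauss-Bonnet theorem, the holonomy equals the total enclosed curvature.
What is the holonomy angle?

Holonomy = total enclosed curvature = (-75°) + (-110°) = -185°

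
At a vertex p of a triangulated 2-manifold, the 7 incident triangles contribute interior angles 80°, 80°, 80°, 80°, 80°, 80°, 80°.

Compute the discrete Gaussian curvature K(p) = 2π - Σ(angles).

Sum of angles = 560°. K = 360° - 560° = -200° = -10π/9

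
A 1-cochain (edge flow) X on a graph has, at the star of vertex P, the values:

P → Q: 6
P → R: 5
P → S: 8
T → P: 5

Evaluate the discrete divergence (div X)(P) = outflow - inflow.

Divergence = sum of outgoing flows = 6 + 5 + 8 + (-5) = 14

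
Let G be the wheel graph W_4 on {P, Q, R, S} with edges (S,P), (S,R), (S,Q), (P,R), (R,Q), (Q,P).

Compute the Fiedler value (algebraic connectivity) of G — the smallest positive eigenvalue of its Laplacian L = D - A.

The wheel W_4 is the join K_1 ∨ C_3 (a hub joined to every vertex of a cycle of length 3). For a join G ∨ H (G on p vertices, H on q vertices) the Laplacian spectrum is 0, p+q, the eigenvalues of L(G) other than one 0 each shifted by +q, and the eigenvalues of L(H) other than one 0 each shifted by +p. With G = K_1 (p = 1, nothing left after dropping its 0) and H = C_3 (q = 3, eigenvalues 2 − 2cos(2πk/3), k = 0, …, 2; drop k = 0), the spectrum of W_4 is 0, 4, and 1 + (2 − 2cos(2πk/3)) = 3 − 2cos(2πk/3) for k = 1, …, 2:
k=1: 3 − 2cos(2π/3) = 4.0; k=2: 3 − 2cos(4π/3) = 4.0.
Laplacian eigenvalues: [0.0, 4.0, 4.0, 4.0]. Algebraic connectivity (smallest non-zero eigenvalue) = 4.0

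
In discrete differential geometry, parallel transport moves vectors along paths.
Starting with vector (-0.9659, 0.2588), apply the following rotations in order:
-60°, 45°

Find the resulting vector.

Total rotation: (-60°) + 45° = -15°. Final vector: (-0.8660, 0.5000)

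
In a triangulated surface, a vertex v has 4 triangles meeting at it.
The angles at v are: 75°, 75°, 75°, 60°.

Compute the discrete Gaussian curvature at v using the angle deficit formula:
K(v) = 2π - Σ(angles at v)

Sum of angles = 285°. K = 360° - 285° = 75°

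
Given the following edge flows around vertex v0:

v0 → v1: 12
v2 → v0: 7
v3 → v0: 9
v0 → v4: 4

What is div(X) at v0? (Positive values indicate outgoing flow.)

Divergence = sum of outgoing flows = 12 + (-7) + (-9) + 4 = 0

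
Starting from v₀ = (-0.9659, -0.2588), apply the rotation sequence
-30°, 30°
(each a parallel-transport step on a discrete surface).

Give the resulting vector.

Total rotation: (-30°) + 30° = 0°. Final vector: (-0.9659, -0.2588)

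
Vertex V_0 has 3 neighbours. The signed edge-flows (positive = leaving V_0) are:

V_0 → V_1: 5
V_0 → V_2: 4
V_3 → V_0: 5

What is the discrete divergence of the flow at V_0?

Divergence = sum of outgoing flows = 5 + 4 + (-5) = 4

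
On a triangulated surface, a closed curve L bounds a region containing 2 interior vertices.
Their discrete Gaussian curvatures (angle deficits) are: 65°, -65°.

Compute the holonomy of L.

Holonomy = total enclosed curvature = 65° + (-65°) = 0°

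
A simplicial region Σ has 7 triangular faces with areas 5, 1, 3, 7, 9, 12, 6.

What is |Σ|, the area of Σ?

5 + 1 + 3 + 7 + 9 + 12 + 6 = 43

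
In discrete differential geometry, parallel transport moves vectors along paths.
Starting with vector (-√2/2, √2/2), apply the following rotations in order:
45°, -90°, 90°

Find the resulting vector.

Total rotation: 45° + (-90°) + 90° = 45°. Final vector: (-1, 0)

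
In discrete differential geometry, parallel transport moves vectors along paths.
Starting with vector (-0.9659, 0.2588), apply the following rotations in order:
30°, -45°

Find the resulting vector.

Total rotation: 30° + (-45°) = -15°. Final vector: (-0.8660, 0.5000)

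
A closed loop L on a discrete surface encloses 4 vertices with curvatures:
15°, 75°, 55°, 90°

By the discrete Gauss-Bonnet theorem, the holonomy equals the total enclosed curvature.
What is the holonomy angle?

Holonomy = total enclosed curvature = 15° + 75° + 55° + 90° = 235°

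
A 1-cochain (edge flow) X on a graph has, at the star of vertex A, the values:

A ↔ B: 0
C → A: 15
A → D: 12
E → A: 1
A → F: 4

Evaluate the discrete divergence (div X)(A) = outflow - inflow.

Divergence = sum of outgoing flows = 0 + (-15) + 12 + (-1) + 4 = 0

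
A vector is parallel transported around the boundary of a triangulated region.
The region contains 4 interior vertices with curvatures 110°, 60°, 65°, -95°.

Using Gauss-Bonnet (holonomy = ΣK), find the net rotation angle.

Holonomy = total enclosed curvature = 110° + 60° + 65° + (-95°) = 140°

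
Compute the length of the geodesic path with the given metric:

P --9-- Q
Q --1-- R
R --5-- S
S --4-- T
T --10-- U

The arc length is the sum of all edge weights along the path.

Arc length = 9 + 1 + 5 + 4 + 10 = 29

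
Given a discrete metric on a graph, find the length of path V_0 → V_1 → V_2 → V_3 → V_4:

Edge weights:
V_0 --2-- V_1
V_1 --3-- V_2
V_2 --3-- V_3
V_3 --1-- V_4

Arc length = 2 + 3 + 3 + 1 = 9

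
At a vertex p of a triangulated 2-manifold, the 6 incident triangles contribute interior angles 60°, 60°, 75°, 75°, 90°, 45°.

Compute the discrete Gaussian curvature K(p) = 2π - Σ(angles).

Sum of angles = 405°. K = 360° - 405° = -45°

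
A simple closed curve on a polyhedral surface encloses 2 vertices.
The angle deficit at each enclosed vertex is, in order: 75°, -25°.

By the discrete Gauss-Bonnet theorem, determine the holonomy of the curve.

Holonomy = total enclosed curvature = 75° + (-25°) = 50°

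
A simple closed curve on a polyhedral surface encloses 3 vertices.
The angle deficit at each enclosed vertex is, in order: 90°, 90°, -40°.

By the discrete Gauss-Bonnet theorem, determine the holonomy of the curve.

Holonomy = total enclosed curvature = 90° + 90° + (-40°) = 140°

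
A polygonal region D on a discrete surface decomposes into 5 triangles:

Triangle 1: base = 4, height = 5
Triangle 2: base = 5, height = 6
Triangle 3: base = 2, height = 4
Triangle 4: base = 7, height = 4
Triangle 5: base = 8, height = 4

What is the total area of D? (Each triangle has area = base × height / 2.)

(1/2)×4×5 + (1/2)×5×6 + (1/2)×2×4 + (1/2)×7×4 + (1/2)×8×4 = 59.0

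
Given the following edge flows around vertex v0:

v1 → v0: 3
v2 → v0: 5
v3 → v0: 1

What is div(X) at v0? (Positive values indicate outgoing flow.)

Divergence = sum of outgoing flows = (-3) + (-5) + (-1) = -9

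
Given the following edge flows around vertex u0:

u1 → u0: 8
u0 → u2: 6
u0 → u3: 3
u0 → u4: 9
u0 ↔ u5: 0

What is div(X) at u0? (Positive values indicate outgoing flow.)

Divergence = sum of outgoing flows = (-8) + 6 + 3 + 9 + 0 = 10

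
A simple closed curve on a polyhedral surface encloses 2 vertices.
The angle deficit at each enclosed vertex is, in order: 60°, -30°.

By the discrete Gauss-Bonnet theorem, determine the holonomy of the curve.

Holonomy = total enclosed curvature = 60° + (-30°) = 30°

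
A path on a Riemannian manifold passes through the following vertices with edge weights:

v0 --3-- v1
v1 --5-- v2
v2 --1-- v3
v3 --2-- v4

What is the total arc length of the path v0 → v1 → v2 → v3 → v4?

Arc length = 3 + 5 + 1 + 2 = 11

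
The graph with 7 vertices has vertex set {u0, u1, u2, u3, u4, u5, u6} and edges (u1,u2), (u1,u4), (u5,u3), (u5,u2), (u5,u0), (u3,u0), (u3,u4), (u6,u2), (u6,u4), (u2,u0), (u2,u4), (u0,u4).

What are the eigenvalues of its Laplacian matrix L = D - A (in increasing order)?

Degrees: deg(u0) = 4, deg(u1) = 2, deg(u2) = 5, deg(u3) = 3, deg(u4) = 5, deg(u5) = 3, deg(u6) = 2.
L = D − A with rows/columns ordered (u0, u1, u2, u3, u4, u5, u6):
  [ 4,  0, -1, -1, -1, -1,  0]
  [ 0,  2, -1,  0, -1,  0,  0]
  [-1, -1,  5,  0, -1, -1, -1]
  [-1,  0,  0,  3, -1, -1,  0]
  [-1, -1, -1, -1,  5,  0, -1]
  [-1,  0, -1, -1,  0,  3,  0]
  [ 0,  0, -1,  0, -1,  0,  2]
Characteristic polynomial: det(λI − L) = λ(λ² − 6λ + 7)(λ − 2)(λ² − 10λ + 23)(λ − 6).
Roots: λ = 0; (λ² − 6λ + 7) = 0 ⇒ λ = 3 ± √2 ≈ 1.5858, 4.4142; (λ − 2) = 0 ⇒ λ = 2; (λ² − 10λ + 23) = 0 ⇒ λ = 5 ± √2 ≈ 3.5858, 6.4142; (λ − 6) = 0 ⇒ λ = 6.
(Check: the roots sum (with multiplicity) to 24, matching trace L = Σdeg = 2·12 = 24.)
Laplacian eigenvalues (increasing order): [0.0, 1.5858, 2.0, 3.5858, 4.4142, 6.0, 6.4142]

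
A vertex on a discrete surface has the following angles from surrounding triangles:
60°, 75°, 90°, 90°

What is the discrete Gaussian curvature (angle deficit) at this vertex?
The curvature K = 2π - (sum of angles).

Sum of angles = 315°. K = 360° - 315° = 45° = π/4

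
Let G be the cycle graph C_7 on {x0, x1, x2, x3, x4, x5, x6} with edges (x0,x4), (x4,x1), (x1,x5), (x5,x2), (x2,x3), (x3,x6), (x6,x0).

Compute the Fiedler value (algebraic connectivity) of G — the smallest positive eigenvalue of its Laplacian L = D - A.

The cycle graph C_n has Laplacian eigenvalues λ_k = 2 − 2cos(2πk/n), k = 0, 1, …, n−1. Here n = 7:
k=0: 2 − 2cos(0) = 0.0; k=1: 2 − 2cos(2π/7) = 0.753; k=2: 2 − 2cos(4π/7) = 2.445; k=3: 2 − 2cos(6π/7) = 3.8019; k=4: 2 − 2cos(8π/7) = 3.8019; k=5: 2 − 2cos(10π/7) = 2.445; k=6: 2 − 2cos(12π/7) = 0.753.
Laplacian eigenvalues: [0.0, 0.753, 0.753, 2.445, 2.445, 3.8019, 3.8019]. Algebraic connectivity (smallest non-zero eigenvalue) = 0.753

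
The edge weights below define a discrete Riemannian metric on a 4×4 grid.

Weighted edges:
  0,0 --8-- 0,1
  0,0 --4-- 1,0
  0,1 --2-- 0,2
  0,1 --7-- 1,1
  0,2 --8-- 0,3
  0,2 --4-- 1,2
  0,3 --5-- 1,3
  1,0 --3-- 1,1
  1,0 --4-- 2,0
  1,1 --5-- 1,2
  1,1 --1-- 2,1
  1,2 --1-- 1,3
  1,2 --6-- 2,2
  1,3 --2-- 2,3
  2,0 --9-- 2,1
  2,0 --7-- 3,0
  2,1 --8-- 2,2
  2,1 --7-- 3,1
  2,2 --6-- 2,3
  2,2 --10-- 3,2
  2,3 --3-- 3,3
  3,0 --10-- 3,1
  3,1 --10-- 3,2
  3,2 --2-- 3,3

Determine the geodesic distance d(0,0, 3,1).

Shortest path: 0,0 → 1,0 → 1,1 → 2,1 → 3,1, total weight = 15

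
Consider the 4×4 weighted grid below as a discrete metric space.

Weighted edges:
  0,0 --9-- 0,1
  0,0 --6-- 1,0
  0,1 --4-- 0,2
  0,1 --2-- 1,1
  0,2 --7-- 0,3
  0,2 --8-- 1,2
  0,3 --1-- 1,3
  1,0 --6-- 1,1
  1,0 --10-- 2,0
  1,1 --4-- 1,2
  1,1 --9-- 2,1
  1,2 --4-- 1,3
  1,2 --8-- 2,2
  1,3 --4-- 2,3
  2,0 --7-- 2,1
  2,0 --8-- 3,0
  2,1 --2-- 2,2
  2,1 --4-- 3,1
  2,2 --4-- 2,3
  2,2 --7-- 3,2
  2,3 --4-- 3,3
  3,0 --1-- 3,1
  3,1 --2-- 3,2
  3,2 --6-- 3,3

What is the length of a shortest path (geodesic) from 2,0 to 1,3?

Shortest path: 2,0 → 2,1 → 2,2 → 2,3 → 1,3, total weight = 17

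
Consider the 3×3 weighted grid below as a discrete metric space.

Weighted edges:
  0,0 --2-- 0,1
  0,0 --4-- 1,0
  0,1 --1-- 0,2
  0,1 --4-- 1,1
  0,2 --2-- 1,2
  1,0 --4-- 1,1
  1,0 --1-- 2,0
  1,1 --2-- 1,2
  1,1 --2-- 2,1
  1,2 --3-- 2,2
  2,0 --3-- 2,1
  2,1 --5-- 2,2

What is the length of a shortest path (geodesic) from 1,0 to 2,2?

Shortest path: 1,0 → 2,0 → 2,1 → 2,2, total weight = 9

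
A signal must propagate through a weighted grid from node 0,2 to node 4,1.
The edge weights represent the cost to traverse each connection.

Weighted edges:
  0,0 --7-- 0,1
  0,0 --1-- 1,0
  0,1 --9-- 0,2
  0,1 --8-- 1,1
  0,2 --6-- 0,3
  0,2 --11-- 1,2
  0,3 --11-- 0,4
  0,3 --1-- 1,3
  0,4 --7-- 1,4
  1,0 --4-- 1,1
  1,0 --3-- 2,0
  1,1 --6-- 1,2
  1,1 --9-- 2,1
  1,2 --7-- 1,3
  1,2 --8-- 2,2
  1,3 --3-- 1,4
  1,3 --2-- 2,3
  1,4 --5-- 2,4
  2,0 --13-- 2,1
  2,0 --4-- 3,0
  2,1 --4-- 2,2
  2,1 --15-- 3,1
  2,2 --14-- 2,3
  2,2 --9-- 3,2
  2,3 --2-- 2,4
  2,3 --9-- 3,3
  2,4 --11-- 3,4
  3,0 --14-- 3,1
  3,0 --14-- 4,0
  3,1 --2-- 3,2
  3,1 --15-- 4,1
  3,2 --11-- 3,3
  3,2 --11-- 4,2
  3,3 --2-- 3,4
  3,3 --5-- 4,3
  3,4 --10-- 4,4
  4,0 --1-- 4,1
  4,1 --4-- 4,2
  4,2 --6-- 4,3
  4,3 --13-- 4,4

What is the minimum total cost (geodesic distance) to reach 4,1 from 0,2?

Shortest path: 0,2 → 0,3 → 1,3 → 2,3 → 3,3 → 4,3 → 4,2 → 4,1, total weight = 33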